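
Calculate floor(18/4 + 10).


14


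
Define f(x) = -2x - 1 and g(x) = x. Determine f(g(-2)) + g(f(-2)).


f(g(-2)) = 3
g(f(-2)) = 3
Sum = 6

6


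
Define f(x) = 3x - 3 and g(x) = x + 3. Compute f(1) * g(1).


f(1) = 0
g(1) = 4
Product = 0

0


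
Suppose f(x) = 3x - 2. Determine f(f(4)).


f(4) = 10
f(10) = 28

28


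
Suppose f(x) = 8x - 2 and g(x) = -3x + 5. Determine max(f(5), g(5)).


f(5) = 38
g(5) = -10
max = 38

38


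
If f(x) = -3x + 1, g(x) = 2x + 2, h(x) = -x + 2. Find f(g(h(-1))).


h(-1) = 3
g(3) = 8
f(8) = -23

-23


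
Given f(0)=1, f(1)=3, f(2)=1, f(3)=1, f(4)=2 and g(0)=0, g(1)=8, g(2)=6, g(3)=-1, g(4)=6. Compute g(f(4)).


f(4) = 2
g(2) = 6

6


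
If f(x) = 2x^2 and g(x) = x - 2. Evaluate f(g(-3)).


g(-3) = -5
f(-5) = 2*(-5)^2 = 50

50


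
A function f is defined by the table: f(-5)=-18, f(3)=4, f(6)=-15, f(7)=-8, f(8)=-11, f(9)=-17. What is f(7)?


Reading from the table at x = 7

-8


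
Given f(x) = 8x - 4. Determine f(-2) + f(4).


f(-2) = -20
f(4) = 28
Sum = 8

8


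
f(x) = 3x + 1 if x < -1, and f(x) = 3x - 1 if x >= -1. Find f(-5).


-5 satisfies x < -1
f(-5) = -14

-14


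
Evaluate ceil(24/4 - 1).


24/4 = 6
6 - 1 = 5
ceil(5) = 5

5


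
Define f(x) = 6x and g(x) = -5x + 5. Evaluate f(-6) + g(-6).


f(-6) = -36
g(-6) = 35
Sum = -1

-1


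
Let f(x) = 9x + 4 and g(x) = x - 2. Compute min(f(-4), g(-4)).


f(-4) = -32
g(-4) = -6
min = -32

-32


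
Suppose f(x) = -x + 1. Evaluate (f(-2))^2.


f(-2) = 3
(3)^2 = 9

9


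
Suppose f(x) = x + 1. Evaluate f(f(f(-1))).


f(-1) = 0
f(0) = 1
f(1) = 2

2


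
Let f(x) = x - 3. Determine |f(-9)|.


f(-9) = -12
|-12| = 12

12


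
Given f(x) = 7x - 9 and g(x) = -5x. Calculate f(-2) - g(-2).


f(-2) = -23
g(-2) = 10
Difference = -33

-33


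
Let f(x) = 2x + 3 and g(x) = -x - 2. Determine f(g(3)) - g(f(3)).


f(g(3)) = -7
g(f(3)) = -11
Difference = 4

4


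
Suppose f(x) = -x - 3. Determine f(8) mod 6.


f(8) = -11
-11 mod 6 = 1

1


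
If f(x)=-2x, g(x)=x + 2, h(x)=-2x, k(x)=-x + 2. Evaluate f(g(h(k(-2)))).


12


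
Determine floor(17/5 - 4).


17/5 = 3.4
3.4 - 4 = -0.6
floor(-0.6) = -1

-1


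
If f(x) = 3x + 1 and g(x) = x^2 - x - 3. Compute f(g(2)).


g(2) = -1
f(-1) = -2

-2


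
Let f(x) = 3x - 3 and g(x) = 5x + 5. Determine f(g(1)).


g(1) = 10
f(10) = 27

27


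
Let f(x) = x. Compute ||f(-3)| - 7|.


f(-3) = -3
|-3| = 3
|3 - 7| = 4

4


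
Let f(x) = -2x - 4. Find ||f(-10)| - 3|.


f(-10) = 16
|16| = 16
|16 - 3| = 13

13


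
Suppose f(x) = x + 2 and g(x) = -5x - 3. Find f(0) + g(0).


f(0) = 2
g(0) = -3
Sum = -1

-1


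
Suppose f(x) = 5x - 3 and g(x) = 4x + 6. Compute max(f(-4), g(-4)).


f(-4) = -23
g(-4) = -10
max = -10

-10


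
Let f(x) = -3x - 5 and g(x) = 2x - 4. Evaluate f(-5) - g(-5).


f(-5) = 10
g(-5) = -14
Difference = 24

24


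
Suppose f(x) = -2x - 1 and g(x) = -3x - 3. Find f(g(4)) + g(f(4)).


f(g(4)) = 29
g(f(4)) = 24
Sum = 53

53


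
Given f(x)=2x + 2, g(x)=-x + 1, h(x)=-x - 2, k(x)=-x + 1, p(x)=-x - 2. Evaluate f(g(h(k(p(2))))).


p(2) = -4
k(-4) = 5
h(5) = -7
g(-7) = 8
f(8) = 18

18


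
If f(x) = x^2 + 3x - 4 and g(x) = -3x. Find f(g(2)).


g(2) = -6
f(-6) = 1*(-6)^2 + 3*(-6) - 4 = 14

14


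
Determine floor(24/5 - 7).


24/5 = 4.8
4.8 - 7 = -2.2
floor(-2.2) = -3

-3


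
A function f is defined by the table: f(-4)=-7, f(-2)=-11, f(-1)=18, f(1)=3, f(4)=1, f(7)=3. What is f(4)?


1


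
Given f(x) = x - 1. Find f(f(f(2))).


f(2) = 1
f(1) = 0
f(0) = -1

-1


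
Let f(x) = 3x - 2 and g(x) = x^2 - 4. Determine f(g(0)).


g(0) = -4
f(-4) = -14

-14


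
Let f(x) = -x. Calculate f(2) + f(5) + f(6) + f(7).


-20


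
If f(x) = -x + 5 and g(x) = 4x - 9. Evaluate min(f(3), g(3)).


f(3) = 2
g(3) = 3
min = 2

2


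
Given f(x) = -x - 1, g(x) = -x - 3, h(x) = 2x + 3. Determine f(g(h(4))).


h(4) = 11
g(11) = -14
f(-14) = 13

13


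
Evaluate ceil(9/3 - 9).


9/3 = 3
3 - 9 = -6
ceil(-6) = -6

-6


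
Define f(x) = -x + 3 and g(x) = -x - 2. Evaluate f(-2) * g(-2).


f(-2) = 5
g(-2) = 0
Product = 0

0


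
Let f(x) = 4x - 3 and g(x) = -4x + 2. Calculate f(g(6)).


g(6) = -22
f(-22) = -91

-91


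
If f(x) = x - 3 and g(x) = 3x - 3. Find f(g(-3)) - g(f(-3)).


f(g(-3)) = -15
g(f(-3)) = -21
Difference = 6

6


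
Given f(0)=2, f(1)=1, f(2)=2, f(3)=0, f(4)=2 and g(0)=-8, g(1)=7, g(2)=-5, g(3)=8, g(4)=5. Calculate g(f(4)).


f(4) = 2
g(2) = -5

-5


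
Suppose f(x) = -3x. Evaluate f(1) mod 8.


f(1) = -3
-3 mod 8 = 5

5


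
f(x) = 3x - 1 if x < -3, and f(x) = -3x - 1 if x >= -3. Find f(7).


7 satisfies x >= -3
f(7) = -22

-22


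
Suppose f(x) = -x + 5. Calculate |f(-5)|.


f(-5) = 10
|10| = 10

10


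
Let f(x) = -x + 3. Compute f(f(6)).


f(6) = -3
f(-3) = 6

6


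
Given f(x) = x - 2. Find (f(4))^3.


f(4) = 2
(2)^3 = 8

8


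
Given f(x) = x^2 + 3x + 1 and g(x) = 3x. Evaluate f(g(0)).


1


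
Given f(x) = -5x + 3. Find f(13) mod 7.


f(13) = -62
-62 mod 7 = 1

1


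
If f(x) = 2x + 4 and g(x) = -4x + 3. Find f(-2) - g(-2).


-11


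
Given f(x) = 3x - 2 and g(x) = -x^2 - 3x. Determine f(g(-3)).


g(-3) = 0
f(0) = -2

-2


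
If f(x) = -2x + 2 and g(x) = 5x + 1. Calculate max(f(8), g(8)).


f(8) = -14
g(8) = 41
max = 41

41


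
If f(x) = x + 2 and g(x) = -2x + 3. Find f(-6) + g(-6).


f(-6) = -4
g(-6) = 15
Sum = 11

11


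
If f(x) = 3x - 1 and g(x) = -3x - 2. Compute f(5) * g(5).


f(5) = 14
g(5) = -17
Product = -238

-238


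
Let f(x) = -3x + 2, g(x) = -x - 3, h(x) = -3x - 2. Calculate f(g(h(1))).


h(1) = -5
g(-5) = 2
f(2) = -4

-4


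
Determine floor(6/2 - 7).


6/2 = 3
3 - 7 = -4
floor(-4) = -4

-4


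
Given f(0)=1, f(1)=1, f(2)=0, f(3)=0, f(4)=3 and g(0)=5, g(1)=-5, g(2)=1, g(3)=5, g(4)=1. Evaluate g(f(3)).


f(3) = 0
g(0) = 5

5


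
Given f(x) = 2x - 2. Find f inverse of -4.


Solve 2x - 2 = -4
x = (-4 + 2) / 2 = -1

-1


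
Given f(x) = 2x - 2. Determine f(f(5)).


f(5) = 8
f(8) = 14

14


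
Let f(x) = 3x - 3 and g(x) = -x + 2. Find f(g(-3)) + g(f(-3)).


f(g(-3)) = 12
g(f(-3)) = 14
Sum = 26

26


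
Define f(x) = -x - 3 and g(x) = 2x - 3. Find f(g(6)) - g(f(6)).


f(g(6)) = -12
g(f(6)) = -21
Difference = 9

9


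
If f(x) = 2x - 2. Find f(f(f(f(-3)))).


f(-3) = -8
f(-8) = -18
f(-18) = -38
f(-38) = -78

-78


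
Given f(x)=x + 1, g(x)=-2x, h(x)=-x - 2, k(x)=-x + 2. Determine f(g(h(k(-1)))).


11


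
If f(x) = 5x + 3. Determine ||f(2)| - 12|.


f(2) = 13
|13| = 13
|13 - 12| = 1

1


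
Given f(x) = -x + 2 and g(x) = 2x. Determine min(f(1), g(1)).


f(1) = 1
g(1) = 2
min = 1

1


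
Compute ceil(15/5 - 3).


15/5 = 3
3 - 3 = 0
ceil(0) = 0

0


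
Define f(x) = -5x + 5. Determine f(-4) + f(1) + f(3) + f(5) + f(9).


f(-4) = 25
f(1) = 0
f(3) = -10
f(5) = -20
f(9) = -40
Sum = -45

-45


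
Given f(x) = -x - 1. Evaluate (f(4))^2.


f(4) = -5
(-5)^2 = 25

25


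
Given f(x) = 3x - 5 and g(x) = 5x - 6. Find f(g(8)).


g(8) = 34
f(34) = 97

97


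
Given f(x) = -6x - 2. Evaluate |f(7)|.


f(7) = -44
|-44| = 44

44


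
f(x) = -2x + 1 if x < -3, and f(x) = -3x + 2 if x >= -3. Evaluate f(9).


9 satisfies x >= -3
f(9) = -25

-25


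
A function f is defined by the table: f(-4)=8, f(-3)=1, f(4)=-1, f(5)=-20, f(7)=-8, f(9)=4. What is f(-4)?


8


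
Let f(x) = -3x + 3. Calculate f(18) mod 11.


f(18) = -51
-51 mod 11 = 4

4


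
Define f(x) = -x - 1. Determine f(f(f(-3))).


f(-3) = 2
f(2) = -3
f(-3) = 2

2


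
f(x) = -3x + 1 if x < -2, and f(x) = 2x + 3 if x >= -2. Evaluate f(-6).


-6 satisfies x < -2
f(-6) = 19

19


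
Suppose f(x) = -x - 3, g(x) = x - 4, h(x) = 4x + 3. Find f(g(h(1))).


h(1) = 7
g(7) = 3
f(3) = -6

-6


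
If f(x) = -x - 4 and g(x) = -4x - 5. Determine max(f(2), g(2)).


f(2) = -6
g(2) = -13
max = -6

-6


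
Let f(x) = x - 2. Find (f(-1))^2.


f(-1) = -3
(-3)^2 = 9

9


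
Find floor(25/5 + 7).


25/5 = 5
5 + 7 = 12
floor(12) = 12

12


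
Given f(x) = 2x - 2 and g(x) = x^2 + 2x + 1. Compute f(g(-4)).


g(-4) = 9
f(9) = 16

16


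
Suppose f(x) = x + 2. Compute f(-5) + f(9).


8


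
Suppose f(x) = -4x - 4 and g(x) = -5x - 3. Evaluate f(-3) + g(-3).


f(-3) = 8
g(-3) = 12
Sum = 20

20


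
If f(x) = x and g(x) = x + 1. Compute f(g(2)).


3


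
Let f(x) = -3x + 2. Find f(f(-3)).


f(-3) = 11
f(11) = -31

-31


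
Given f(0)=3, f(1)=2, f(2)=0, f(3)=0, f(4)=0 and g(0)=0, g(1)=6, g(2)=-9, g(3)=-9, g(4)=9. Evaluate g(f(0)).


f(0) = 3
g(3) = -9

-9


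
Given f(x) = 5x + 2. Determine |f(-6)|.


f(-6) = -28
|-28| = 28

28


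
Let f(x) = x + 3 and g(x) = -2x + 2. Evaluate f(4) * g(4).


f(4) = 7
g(4) = -6
Product = -42

-42


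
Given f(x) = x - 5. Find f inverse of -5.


Solve x - 5 = -5
x = (-5 + 5) / 1 = 0

0


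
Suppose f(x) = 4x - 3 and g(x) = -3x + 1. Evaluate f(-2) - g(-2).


f(-2) = -11
g(-2) = 7
Difference = -18

-18


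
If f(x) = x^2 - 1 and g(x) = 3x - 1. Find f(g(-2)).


g(-2) = -7
f(-7) = 1*(-7)^2 - 1 = 48

48


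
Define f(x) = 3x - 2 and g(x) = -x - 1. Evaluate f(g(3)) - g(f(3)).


f(g(3)) = -14
g(f(3)) = -8
Difference = -6

-6


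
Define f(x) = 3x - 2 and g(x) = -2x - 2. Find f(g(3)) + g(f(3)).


f(g(3)) = -26
g(f(3)) = -16
Sum = -42

-42


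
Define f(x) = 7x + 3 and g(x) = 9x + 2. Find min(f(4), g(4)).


f(4) = 31
g(4) = 38
min = 31

31


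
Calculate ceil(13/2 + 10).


13/2 = 6.5
6.5 + 10 = 16.5
ceil(16.5) = 17

17


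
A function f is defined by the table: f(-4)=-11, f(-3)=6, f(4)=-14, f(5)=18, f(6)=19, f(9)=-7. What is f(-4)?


Reading from the table at x = -4

-11


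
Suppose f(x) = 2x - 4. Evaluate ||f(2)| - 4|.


4


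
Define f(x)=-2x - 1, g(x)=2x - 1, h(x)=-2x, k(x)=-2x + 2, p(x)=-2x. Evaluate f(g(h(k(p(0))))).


p(0) = 0
k(0) = 2
h(2) = -4
g(-4) = -9
f(-9) = 17

17


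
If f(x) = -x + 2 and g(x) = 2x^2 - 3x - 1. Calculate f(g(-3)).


g(-3) = 26
f(26) = -24

-24


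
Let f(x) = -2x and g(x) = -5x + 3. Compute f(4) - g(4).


f(4) = -8
g(4) = -17
Difference = 9

9


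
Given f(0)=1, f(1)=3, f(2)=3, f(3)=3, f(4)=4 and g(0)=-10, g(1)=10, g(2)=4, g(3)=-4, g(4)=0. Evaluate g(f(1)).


f(1) = 3
g(3) = -4

-4


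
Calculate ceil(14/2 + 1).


8


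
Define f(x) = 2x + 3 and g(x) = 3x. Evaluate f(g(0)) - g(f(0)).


f(g(0)) = 3
g(f(0)) = 9
Difference = -6

-6


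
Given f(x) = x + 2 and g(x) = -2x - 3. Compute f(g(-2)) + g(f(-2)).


f(g(-2)) = 3
g(f(-2)) = -3
Sum = 0

0


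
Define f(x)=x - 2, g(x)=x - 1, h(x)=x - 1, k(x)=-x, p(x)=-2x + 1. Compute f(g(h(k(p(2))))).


-1


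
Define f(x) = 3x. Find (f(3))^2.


f(3) = 9
(9)^2 = 81

81


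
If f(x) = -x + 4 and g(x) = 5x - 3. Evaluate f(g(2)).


g(2) = 7
f(7) = -3

-3


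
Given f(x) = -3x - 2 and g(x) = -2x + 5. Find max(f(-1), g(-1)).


f(-1) = 1
g(-1) = 7
max = 7

7


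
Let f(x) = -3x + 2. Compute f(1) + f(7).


f(1) = -1
f(7) = -19
Sum = -20

-20


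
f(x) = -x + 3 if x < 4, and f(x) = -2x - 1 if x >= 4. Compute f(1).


1 satisfies x < 4
f(1) = 2

2


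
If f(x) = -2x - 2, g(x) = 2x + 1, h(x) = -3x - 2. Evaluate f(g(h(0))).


4


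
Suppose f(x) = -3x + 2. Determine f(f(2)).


f(2) = -4
f(-4) = 14

14


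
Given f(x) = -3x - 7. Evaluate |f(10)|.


f(10) = -37
|-37| = 37

37


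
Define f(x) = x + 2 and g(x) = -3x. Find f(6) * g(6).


-144


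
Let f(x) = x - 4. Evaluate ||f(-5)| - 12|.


3


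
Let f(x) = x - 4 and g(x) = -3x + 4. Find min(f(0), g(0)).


f(0) = -4
g(0) = 4
min = -4

-4


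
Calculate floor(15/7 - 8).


15/7 = 2.1429
2.1429 - 8 = -5.8571
floor(-5.8571) = -6

-6


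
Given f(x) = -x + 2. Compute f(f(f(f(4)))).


f(4) = -2
f(-2) = 4
f(4) = -2
f(-2) = 4

4


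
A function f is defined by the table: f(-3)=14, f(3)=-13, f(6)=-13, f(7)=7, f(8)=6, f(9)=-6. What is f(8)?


6


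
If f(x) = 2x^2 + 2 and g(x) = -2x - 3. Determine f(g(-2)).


g(-2) = 1
f(1) = 2*(1)^2 + 2 = 4

4


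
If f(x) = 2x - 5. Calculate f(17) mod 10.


f(17) = 29
29 mod 10 = 9

9


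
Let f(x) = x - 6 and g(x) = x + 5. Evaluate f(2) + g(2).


f(2) = -4
g(2) = 7
Sum = 3

3


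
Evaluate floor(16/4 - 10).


16/4 = 4
4 - 10 = -6
floor(-6) = -6

-6


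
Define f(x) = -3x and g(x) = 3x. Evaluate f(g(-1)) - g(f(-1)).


f(g(-1)) = 9
g(f(-1)) = 9
Difference = 0

0


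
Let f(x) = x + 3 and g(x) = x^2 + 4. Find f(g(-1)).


8


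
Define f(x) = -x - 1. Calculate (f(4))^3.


-125


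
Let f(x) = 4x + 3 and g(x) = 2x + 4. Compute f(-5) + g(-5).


f(-5) = -17
g(-5) = -6
Sum = -23

-23


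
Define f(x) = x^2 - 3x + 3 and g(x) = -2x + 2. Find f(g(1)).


3


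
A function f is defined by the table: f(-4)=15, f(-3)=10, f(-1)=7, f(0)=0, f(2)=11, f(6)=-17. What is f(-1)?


Reading from the table at x = -1

7


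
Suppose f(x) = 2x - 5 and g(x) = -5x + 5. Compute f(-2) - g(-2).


f(-2) = -9
g(-2) = 15
Difference = -24

-24


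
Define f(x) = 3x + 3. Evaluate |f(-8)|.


f(-8) = -21
|-21| = 21

21


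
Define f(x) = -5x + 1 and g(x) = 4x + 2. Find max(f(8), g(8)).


f(8) = -39
g(8) = 34
max = 34

34


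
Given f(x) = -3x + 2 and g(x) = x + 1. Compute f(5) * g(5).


f(5) = -13
g(5) = 6
Product = -78

-78


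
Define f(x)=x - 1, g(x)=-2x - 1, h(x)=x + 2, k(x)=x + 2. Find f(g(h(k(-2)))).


k(-2) = 0
h(0) = 2
g(2) = -5
f(-5) = -6

-6


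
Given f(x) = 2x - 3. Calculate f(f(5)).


f(5) = 7
f(7) = 11

11


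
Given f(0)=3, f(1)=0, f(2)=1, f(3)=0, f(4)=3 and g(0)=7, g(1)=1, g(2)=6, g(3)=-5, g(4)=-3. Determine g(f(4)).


f(4) = 3
g(3) = -5

-5


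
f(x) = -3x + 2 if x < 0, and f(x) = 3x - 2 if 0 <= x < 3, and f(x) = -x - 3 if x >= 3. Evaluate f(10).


10 satisfies x >= 3
f(10) = -13

-13


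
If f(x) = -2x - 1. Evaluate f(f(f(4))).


f(4) = -9
f(-9) = 17
f(17) = -35

-35


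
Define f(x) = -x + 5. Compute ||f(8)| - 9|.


f(8) = -3
|-3| = 3
|3 - 9| = 6

6


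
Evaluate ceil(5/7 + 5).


5/7 = 0.7143
0.7143 + 5 = 5.7143
ceil(5.7143) = 6

6


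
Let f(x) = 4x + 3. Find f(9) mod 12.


f(9) = 39
39 mod 12 = 3

3


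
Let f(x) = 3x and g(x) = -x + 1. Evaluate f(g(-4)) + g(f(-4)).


f(g(-4)) = 15
g(f(-4)) = 13
Sum = 28

28


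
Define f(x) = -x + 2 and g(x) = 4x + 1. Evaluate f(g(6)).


g(6) = 25
f(25) = -23

-23


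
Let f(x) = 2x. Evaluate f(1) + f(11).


f(1) = 2
f(11) = 22
Sum = 24

24


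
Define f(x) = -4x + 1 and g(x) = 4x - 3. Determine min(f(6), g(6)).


f(6) = -23
g(6) = 21
min = -23

-23


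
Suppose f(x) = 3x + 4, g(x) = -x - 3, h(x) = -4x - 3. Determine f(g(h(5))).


h(5) = -23
g(-23) = 20
f(20) = 64

64


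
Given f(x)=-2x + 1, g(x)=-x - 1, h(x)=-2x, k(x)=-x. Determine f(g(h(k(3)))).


k(3) = -3
h(-3) = 6
g(6) = -7
f(-7) = 15

15


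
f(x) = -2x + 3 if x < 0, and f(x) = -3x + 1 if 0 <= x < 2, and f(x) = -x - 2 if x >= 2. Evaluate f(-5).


-5 satisfies x < 0
f(-5) = 13

13


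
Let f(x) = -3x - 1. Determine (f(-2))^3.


f(-2) = 5
(5)^3 = 125

125


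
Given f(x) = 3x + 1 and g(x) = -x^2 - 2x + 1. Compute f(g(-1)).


g(-1) = 2
f(2) = 7

7


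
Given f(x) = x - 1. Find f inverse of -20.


Solve x - 1 = -20
x = (-20 + 1) / 1 = -19

-19


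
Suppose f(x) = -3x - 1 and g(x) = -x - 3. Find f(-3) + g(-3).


8


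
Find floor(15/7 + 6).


15/7 = 2.1429
2.1429 + 6 = 8.1429
floor(8.1429) = 8

8


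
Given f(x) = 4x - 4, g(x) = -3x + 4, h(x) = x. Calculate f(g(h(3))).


h(3) = 3
g(3) = -5
f(-5) = -24

-24


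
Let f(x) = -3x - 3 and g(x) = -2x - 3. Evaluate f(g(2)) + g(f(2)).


f(g(2)) = 18
g(f(2)) = 15
Sum = 33

33


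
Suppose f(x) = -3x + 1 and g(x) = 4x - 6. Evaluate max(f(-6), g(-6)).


f(-6) = 19
g(-6) = -30
max = 19

19


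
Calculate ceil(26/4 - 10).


26/4 = 6.5
6.5 - 10 = -3.5
ceil(-3.5) = -3

-3


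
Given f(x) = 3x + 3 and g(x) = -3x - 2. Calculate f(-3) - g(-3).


f(-3) = -6
g(-3) = 7
Difference = -13

-13


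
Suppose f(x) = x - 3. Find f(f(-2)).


f(-2) = -5
f(-5) = -8

-8


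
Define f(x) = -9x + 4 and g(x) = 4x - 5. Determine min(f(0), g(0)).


-5


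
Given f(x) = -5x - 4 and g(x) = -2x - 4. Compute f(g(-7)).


g(-7) = 10
f(10) = -54

-54


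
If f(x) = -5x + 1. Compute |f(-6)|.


f(-6) = 31
|31| = 31

31


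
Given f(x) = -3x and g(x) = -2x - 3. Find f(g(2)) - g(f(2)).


f(g(2)) = 21
g(f(2)) = 9
Difference = 12

12


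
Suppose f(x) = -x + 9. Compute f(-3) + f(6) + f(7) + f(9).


f(-3) = 12
f(6) = 3
f(7) = 2
f(9) = 0
Sum = 17

17


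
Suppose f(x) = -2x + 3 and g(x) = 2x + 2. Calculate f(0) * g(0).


f(0) = 3
g(0) = 2
Product = 6

6


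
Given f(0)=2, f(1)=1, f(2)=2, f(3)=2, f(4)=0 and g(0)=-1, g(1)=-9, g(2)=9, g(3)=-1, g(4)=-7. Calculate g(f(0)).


f(0) = 2
g(2) = 9

9


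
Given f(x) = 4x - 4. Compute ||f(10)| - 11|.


25


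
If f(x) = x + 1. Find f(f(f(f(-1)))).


f(-1) = 0
f(0) = 1
f(1) = 2
f(2) = 3

3


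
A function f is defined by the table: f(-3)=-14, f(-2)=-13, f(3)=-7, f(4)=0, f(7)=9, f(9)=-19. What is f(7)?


9


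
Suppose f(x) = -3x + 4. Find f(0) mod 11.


f(0) = 4
4 mod 11 = 4

4


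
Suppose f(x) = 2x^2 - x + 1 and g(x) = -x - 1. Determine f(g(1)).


11


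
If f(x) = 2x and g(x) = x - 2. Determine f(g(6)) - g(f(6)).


f(g(6)) = 8
g(f(6)) = 10
Difference = -2

-2


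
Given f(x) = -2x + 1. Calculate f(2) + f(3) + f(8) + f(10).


f(2) = -3
f(3) = -5
f(8) = -15
f(10) = -19
Sum = -42

-42


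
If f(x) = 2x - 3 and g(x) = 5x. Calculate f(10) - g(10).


f(10) = 17
g(10) = 50
Difference = -33

-33


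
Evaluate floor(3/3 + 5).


3/3 = 1
1 + 5 = 6
floor(6) = 6

6


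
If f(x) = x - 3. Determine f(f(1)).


-5


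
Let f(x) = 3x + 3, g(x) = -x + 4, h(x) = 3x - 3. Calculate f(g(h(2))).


h(2) = 3
g(3) = 1
f(1) = 6

6


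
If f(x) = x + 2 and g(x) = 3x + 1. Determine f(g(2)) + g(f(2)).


22


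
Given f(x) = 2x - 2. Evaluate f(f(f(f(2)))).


2


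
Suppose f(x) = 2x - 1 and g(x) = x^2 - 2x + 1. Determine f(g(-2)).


g(-2) = 9
f(9) = 17

17


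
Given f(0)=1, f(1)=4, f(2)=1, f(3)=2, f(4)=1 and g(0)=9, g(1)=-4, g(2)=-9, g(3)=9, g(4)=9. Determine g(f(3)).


f(3) = 2
g(2) = -9

-9


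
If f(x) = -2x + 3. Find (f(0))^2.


f(0) = 3
(3)^2 = 9

9


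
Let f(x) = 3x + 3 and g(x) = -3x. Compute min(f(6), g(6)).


f(6) = 21
g(6) = -18
min = -18

-18


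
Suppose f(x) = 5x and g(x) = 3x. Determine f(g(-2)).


-30


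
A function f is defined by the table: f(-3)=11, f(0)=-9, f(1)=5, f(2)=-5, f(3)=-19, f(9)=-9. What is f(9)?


Reading from the table at x = 9

-9


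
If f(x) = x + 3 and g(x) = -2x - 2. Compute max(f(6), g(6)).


f(6) = 9
g(6) = -14
max = 9

9


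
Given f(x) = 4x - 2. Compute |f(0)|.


f(0) = -2
|-2| = 2

2


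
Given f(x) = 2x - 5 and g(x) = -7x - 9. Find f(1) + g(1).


f(1) = -3
g(1) = -16
Sum = -19

-19


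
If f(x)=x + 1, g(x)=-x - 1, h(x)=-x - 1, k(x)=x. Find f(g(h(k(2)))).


3


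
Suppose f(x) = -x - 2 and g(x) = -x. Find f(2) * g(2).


f(2) = -4
g(2) = -2
Product = 8

8


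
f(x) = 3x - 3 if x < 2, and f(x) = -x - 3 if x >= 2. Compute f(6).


6 satisfies x >= 2
f(6) = -9

-9


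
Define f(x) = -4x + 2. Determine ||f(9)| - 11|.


f(9) = -34
|-34| = 34
|34 - 11| = 23

23


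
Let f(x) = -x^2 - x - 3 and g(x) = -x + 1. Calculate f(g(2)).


-3


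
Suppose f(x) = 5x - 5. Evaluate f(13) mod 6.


0


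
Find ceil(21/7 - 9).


21/7 = 3
3 - 9 = -6
ceil(-6) = -6

-6


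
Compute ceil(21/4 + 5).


21/4 = 5.25
5.25 + 5 = 10.25
ceil(10.25) = 11

11


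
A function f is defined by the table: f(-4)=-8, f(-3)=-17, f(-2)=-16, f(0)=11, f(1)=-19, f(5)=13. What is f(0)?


Reading from the table at x = 0

11


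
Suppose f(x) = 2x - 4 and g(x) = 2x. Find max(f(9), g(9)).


18


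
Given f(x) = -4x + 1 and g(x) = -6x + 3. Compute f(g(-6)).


g(-6) = 39
f(39) = -155

-155


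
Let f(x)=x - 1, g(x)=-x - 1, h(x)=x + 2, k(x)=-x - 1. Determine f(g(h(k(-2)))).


k(-2) = 1
h(1) = 3
g(3) = -4
f(-4) = -5

-5


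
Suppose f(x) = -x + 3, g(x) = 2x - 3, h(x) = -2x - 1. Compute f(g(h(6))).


h(6) = -13
g(-13) = -29
f(-29) = 32

32


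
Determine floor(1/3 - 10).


1/3 = 0.3333
0.3333 - 10 = -9.6667
floor(-9.6667) = -10

-10


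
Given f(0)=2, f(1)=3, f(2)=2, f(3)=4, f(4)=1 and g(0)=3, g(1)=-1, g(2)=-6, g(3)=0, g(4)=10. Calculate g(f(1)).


f(1) = 3
g(3) = 0

0


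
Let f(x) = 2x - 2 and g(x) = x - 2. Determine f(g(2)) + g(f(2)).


-2


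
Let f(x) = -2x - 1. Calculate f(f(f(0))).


f(0) = -1
f(-1) = 1
f(1) = -3

-3


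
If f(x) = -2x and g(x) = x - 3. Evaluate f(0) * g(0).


f(0) = 0
g(0) = -3
Product = 0

0


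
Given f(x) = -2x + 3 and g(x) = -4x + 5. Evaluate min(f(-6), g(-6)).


f(-6) = 15
g(-6) = 29
min = 15

15


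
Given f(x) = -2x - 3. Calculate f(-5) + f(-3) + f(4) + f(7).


f(-5) = 7
f(-3) = 3
f(4) = -11
f(7) = -17
Sum = -18

-18


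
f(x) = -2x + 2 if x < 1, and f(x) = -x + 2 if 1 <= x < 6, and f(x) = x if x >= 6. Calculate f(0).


0 satisfies x < 1
f(0) = 2

2


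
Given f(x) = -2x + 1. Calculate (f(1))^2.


f(1) = -1
(-1)^2 = 1

1


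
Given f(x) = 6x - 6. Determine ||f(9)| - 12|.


36


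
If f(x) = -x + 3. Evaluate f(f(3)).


f(3) = 0
f(0) = 3

3


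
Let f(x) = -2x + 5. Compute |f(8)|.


f(8) = -11
|-11| = 11

11


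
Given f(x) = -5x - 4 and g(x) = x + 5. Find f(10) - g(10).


f(10) = -54
g(10) = 15
Difference = -69

-69


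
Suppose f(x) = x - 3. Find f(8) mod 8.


f(8) = 5
5 mod 8 = 5

5


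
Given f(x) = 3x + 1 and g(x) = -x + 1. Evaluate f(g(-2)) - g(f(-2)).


f(g(-2)) = 10
g(f(-2)) = 6
Difference = 4

4


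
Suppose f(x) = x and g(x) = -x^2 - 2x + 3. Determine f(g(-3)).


g(-3) = 0
f(0) = 0

0


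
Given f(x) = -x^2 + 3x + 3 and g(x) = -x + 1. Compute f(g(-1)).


g(-1) = 2
f(2) = (-1)*(2)^2 + 3*(2) + 3 = 5

5


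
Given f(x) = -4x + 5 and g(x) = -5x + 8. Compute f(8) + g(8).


-59


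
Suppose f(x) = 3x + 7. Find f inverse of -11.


Solve 3x + 7 = -11
x = (-11 - 7) / 3 = -6

-6


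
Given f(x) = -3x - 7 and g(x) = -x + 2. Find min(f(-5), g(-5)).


f(-5) = 8
g(-5) = 7
min = 7

7


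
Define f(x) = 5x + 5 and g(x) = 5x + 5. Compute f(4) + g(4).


f(4) = 25
g(4) = 25
Sum = 50

50


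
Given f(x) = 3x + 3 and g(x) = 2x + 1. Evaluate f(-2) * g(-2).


f(-2) = -3
g(-2) = -3
Product = 9

9


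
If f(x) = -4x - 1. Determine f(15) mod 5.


f(15) = -61
-61 mod 5 = 4

4


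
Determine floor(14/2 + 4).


14/2 = 7
7 + 4 = 11
floor(11) = 11

11


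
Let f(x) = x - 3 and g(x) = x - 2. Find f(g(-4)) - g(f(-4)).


f(g(-4)) = -9
g(f(-4)) = -9
Difference = 0

0


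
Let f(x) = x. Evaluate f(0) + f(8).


f(0) = 0
f(8) = 8
Sum = 8

8


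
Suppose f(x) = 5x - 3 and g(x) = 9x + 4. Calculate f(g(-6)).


g(-6) = -50
f(-50) = -253

-253


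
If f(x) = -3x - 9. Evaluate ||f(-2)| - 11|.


f(-2) = -3
|-3| = 3
|3 - 11| = 8

8


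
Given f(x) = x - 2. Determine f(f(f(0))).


-6


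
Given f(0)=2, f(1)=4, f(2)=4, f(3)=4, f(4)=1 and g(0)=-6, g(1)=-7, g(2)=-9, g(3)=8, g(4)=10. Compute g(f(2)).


f(2) = 4
g(4) = 10

10


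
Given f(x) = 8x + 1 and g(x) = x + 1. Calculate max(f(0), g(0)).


f(0) = 1
g(0) = 1
max = 1

1


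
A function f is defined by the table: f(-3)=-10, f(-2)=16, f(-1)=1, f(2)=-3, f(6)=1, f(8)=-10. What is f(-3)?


Reading from the table at x = -3

-10


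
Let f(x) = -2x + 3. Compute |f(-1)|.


f(-1) = 5
|5| = 5

5


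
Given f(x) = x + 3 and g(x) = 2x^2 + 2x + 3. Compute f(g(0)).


g(0) = 3
f(3) = 6

6


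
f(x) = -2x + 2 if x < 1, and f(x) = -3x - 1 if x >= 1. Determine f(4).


4 satisfies x >= 1
f(4) = -13

-13


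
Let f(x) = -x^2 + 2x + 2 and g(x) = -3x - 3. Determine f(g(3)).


g(3) = -12
f(-12) = (-1)*(-12)^2 + 2*(-12) + 2 = -166

-166


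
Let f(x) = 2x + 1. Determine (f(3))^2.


f(3) = 7
(7)^2 = 49

49


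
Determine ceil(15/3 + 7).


15/3 = 5
5 + 7 = 12
ceil(12) = 12

12


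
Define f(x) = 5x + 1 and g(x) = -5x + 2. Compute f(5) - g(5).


49


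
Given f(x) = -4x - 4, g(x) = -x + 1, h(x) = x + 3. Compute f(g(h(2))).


h(2) = 5
g(5) = -4
f(-4) = 12

12


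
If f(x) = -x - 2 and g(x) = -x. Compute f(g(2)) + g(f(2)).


4


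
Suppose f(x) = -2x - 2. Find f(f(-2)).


f(-2) = 2
f(2) = -6

-6


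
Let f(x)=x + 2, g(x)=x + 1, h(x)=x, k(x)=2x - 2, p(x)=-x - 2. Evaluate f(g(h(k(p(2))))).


p(2) = -4
k(-4) = -10
h(-10) = -10
g(-10) = -9
f(-9) = -7

-7


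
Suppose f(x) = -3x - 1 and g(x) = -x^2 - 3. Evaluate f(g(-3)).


g(-3) = -12
f(-12) = 35

35


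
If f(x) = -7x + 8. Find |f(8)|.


48


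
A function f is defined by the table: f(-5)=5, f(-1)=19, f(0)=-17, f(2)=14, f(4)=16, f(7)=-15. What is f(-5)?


Reading from the table at x = -5

5


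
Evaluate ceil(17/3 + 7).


13


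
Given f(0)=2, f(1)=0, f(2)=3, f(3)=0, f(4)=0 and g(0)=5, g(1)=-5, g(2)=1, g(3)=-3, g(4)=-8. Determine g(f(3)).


5


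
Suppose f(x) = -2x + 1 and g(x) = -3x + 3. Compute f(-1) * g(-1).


f(-1) = 3
g(-1) = 6
Product = 18

18


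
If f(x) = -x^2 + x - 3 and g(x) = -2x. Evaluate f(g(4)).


g(4) = -8
f(-8) = (-1)*(-8)^2 + 1*(-8) - 3 = -75

-75


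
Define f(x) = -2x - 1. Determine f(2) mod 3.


1


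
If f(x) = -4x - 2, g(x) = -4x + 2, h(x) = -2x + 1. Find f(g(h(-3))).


h(-3) = 7
g(7) = -26
f(-26) = 102

102


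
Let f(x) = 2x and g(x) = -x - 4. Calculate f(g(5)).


g(5) = -9
f(-9) = -18

-18


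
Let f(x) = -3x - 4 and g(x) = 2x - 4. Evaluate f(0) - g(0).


f(0) = -4
g(0) = -4
Difference = 0

0


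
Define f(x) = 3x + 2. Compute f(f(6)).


f(6) = 20
f(20) = 62

62


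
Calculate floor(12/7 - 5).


12/7 = 1.7143
1.7143 - 5 = -3.2857
floor(-3.2857) = -4

-4


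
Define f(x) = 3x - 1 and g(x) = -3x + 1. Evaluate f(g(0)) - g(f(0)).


f(g(0)) = 2
g(f(0)) = 4
Difference = -2

-2


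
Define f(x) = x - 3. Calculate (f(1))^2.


f(1) = -2
(-2)^2 = 4

4


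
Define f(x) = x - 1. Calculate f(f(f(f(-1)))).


-5


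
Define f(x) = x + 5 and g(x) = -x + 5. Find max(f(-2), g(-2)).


f(-2) = 3
g(-2) = 7
max = 7

7


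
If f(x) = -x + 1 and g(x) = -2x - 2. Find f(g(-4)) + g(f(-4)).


f(g(-4)) = -5
g(f(-4)) = -12
Sum = -17

-17


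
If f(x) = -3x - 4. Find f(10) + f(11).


f(10) = -34
f(11) = -37
Sum = -71

-71


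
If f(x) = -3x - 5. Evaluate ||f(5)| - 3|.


17


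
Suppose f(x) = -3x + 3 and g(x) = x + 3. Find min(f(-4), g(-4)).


f(-4) = 15
g(-4) = -1
min = -1

-1


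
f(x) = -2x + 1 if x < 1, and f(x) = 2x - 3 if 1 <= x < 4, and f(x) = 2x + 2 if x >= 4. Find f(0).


0 satisfies x < 1
f(0) = 1

1


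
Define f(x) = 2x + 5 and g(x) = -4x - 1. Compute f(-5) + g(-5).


f(-5) = -5
g(-5) = 19
Sum = 14

14


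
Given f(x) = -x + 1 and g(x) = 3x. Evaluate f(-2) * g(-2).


f(-2) = 3
g(-2) = -6
Product = -18

-18


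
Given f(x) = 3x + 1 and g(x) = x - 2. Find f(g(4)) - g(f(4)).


f(g(4)) = 7
g(f(4)) = 11
Difference = -4

-4


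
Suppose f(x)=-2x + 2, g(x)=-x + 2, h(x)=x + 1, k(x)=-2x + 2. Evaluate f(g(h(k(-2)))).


k(-2) = 6
h(6) = 7
g(7) = -5
f(-5) = 12

12


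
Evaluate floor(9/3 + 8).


11


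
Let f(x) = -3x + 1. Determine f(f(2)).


f(2) = -5
f(-5) = 16

16


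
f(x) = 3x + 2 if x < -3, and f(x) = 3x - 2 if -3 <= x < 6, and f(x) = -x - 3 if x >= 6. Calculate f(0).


0 satisfies -3 <= x < 6
f(0) = -2

-2


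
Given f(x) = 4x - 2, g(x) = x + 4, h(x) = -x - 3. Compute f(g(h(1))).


-2


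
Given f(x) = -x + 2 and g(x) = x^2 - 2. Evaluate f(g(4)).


-12


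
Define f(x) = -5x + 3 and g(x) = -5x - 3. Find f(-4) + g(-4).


f(-4) = 23
g(-4) = 17
Sum = 40

40


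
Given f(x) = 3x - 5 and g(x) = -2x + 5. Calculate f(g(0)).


10


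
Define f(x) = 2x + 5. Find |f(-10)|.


15


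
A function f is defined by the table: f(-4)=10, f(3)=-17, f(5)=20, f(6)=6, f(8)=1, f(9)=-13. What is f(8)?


Reading from the table at x = 8

1


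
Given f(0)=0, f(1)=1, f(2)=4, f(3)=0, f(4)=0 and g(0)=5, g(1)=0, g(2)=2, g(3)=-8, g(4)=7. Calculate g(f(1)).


f(1) = 1
g(1) = 0

0


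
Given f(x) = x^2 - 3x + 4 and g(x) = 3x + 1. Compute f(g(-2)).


g(-2) = -5
f(-5) = 1*(-5)^2 - 3*(-5) + 4 = 44

44


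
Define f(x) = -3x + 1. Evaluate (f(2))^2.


f(2) = -5
(-5)^2 = 25

25


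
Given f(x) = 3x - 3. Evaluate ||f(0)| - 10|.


f(0) = -3
|-3| = 3
|3 - 10| = 7

7


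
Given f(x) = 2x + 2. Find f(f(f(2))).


f(2) = 6
f(6) = 14
f(14) = 30

30


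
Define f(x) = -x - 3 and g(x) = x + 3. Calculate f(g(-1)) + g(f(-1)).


-4


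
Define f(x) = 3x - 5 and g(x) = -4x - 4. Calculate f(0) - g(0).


f(0) = -5
g(0) = -4
Difference = -1

-1


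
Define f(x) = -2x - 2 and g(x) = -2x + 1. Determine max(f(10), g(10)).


-19


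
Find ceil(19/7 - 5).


19/7 = 2.7143
2.7143 - 5 = -2.2857
ceil(-2.2857) = -2

-2


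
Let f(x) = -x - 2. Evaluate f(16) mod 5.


f(16) = -18
-18 mod 5 = 2

2


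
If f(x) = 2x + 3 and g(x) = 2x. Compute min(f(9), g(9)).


f(9) = 21
g(9) = 18
min = 18

18


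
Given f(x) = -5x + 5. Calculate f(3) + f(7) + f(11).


f(3) = -10
f(7) = -30
f(11) = -50
Sum = -90

-90


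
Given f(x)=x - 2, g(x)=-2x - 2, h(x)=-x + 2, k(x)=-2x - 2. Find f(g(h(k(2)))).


k(2) = -6
h(-6) = 8
g(8) = -18
f(-18) = -20

-20


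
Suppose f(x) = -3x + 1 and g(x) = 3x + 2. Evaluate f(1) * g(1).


f(1) = -2
g(1) = 5
Product = -10

-10


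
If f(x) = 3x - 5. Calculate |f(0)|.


f(0) = -5
|-5| = 5

5


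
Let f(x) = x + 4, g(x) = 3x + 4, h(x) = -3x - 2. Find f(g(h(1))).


h(1) = -5
g(-5) = -11
f(-11) = -7

-7


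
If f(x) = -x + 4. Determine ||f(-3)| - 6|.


f(-3) = 7
|7| = 7
|7 - 6| = 1

1


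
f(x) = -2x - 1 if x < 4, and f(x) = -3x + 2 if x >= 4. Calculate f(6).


6 satisfies x >= 4
f(6) = -16

-16


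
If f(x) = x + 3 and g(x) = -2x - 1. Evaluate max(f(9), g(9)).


12


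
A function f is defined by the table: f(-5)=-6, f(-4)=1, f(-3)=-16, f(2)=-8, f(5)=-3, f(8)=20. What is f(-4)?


Reading from the table at x = -4

1


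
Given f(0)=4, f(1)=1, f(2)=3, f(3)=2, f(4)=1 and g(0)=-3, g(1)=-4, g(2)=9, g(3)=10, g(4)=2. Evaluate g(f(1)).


f(1) = 1
g(1) = -4

-4


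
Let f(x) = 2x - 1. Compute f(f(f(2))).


9


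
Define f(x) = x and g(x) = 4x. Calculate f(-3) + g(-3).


f(-3) = -3
g(-3) = -12
Sum = -15

-15


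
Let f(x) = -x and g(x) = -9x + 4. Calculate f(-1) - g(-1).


f(-1) = 1
g(-1) = 13
Difference = -12

-12


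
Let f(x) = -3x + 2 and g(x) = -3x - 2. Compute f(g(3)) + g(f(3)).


f(g(3)) = 35
g(f(3)) = 19
Sum = 54

54


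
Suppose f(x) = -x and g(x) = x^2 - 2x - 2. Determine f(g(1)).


g(1) = -3
f(-3) = 3

3


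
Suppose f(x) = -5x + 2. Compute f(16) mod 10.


f(16) = -78
-78 mod 10 = 2

2


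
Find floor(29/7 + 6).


29/7 = 4.1429
4.1429 + 6 = 10.1429
floor(10.1429) = 10

10


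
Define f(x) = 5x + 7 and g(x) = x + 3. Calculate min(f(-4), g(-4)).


f(-4) = -13
g(-4) = -1
min = -13

-13


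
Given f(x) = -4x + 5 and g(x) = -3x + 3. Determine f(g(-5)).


g(-5) = 18
f(18) = -67

-67


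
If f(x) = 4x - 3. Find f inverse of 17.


5


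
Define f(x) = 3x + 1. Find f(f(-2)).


f(-2) = -5
f(-5) = -14

-14


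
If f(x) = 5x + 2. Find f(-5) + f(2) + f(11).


f(-5) = -23
f(2) = 12
f(11) = 57
Sum = 46

46


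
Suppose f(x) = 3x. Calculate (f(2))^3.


f(2) = 6
(6)^3 = 216

216


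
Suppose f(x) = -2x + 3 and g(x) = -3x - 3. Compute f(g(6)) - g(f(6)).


21


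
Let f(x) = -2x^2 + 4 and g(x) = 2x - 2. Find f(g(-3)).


g(-3) = -8
f(-8) = (-2)*(-8)^2 + 4 = -124

-124


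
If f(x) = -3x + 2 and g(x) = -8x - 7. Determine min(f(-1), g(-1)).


f(-1) = 5
g(-1) = 1
min = 1

1


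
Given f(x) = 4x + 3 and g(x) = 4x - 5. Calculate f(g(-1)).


-33


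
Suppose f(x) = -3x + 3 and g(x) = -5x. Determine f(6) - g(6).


f(6) = -15
g(6) = -30
Difference = 15

15


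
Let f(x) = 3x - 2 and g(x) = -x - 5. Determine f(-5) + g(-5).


-17


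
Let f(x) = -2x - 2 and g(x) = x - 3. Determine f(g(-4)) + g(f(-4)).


15


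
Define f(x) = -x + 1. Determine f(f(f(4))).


f(4) = -3
f(-3) = 4
f(4) = -3

-3


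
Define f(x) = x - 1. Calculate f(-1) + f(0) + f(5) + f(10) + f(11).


f(-1) = -2
f(0) = -1
f(5) = 4
f(10) = 9
f(11) = 10
Sum = 20

20


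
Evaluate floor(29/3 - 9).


29/3 = 9.6667
9.6667 - 9 = 0.6667
floor(0.6667) = 0

0


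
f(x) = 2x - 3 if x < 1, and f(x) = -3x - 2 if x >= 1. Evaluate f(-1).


-1 satisfies x < 1
f(-1) = -5

-5


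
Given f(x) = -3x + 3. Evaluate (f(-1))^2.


f(-1) = 6
(6)^2 = 36

36


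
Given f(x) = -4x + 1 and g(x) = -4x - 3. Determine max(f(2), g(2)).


-7


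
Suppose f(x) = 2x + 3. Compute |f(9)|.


f(9) = 21
|21| = 21

21


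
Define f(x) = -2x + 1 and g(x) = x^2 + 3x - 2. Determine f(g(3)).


g(3) = 16
f(16) = -31

-31


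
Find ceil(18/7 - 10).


18/7 = 2.5714
2.5714 - 10 = -7.4286
ceil(-7.4286) = -7

-7


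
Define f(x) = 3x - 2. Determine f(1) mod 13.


f(1) = 1
1 mod 13 = 1

1


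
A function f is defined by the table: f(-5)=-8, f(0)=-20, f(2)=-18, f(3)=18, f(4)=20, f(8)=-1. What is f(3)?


Reading from the table at x = 3

18


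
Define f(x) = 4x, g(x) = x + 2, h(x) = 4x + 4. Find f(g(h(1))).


h(1) = 8
g(8) = 10
f(10) = 40

40


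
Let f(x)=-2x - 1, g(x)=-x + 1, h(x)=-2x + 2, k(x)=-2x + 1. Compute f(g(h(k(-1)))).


k(-1) = 3
h(3) = -4
g(-4) = 5
f(5) = -11

-11


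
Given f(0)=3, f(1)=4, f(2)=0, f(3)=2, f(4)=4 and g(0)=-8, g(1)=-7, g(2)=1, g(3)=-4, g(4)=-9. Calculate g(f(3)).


f(3) = 2
g(2) = 1

1


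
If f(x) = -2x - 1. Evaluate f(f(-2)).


f(-2) = 3
f(3) = -7

-7


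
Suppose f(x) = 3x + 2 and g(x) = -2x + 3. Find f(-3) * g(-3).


-63


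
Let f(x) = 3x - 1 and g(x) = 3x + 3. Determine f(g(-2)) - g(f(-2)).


f(g(-2)) = -10
g(f(-2)) = -18
Difference = 8

8


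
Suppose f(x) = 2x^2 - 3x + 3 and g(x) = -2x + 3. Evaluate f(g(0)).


g(0) = 3
f(3) = 2*(3)^2 - 3*(3) + 3 = 12

12


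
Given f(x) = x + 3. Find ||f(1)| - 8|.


4


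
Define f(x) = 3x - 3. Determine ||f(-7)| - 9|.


15


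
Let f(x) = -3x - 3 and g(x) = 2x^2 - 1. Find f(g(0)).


g(0) = -1
f(-1) = 0

0


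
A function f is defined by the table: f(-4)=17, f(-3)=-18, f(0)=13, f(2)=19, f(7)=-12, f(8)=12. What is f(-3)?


Reading from the table at x = -3

-18


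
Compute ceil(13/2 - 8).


-1


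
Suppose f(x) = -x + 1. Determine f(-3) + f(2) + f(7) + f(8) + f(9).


-18


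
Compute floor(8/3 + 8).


8/3 = 2.6667
2.6667 + 8 = 10.6667
floor(10.6667) = 10

10


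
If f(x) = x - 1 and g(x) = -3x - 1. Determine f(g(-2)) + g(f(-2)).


f(g(-2)) = 4
g(f(-2)) = 8
Sum = 12

12


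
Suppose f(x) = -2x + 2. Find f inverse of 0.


Solve -2x + 2 = 0
x = (0 - 2) / (-2) = 1

1


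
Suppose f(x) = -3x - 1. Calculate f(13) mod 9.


f(13) = -40
-40 mod 9 = 5

5


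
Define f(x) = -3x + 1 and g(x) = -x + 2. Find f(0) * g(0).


f(0) = 1
g(0) = 2
Product = 2

2


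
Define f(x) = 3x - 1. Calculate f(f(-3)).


f(-3) = -10
f(-10) = -31

-31


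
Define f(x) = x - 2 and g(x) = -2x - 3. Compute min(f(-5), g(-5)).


f(-5) = -7
g(-5) = 7
min = -7

-7


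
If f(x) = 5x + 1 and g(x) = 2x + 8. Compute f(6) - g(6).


f(6) = 31
g(6) = 20
Difference = 11

11


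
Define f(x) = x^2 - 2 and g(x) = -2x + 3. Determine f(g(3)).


7


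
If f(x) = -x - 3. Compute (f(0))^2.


f(0) = -3
(-3)^2 = 9

9


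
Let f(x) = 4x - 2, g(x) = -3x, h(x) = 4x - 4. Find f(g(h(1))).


h(1) = 0
g(0) = 0
f(0) = -2

-2


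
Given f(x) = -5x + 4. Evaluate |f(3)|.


11


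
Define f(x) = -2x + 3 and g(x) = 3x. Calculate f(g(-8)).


g(-8) = -24
f(-24) = 51

51


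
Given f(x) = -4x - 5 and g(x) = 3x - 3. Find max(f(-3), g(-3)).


f(-3) = 7
g(-3) = -12
max = 7

7


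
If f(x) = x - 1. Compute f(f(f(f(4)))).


f(4) = 3
f(3) = 2
f(2) = 1
f(1) = 0

0


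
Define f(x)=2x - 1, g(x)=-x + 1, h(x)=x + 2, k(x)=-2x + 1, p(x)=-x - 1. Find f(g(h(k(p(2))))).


p(2) = -3
k(-3) = 7
h(7) = 9
g(9) = -8
f(-8) = -17

-17


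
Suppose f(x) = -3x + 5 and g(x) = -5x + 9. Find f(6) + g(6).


f(6) = -13
g(6) = -21
Sum = -34

-34


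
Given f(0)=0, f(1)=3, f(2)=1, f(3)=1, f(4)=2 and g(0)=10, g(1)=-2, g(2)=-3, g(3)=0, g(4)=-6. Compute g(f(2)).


f(2) = 1
g(1) = -2

-2


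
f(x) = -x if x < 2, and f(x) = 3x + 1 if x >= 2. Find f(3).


3 satisfies x >= 2
f(3) = 10

10


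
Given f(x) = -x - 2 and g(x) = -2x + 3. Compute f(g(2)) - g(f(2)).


f(g(2)) = -1
g(f(2)) = 11
Difference = -12

-12


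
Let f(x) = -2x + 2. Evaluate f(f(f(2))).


-10


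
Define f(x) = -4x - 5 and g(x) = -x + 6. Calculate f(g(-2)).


g(-2) = 8
f(8) = -37

-37


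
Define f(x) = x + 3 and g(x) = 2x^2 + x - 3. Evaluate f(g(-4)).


28


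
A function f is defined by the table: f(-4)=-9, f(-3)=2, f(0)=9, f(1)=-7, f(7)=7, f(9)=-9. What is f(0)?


9


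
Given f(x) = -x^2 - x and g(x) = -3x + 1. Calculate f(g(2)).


-20


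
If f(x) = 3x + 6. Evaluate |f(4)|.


18


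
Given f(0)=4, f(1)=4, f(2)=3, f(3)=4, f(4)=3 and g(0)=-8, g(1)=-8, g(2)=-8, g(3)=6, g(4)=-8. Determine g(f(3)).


f(3) = 4
g(4) = -8

-8


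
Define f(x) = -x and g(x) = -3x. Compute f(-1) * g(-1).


3


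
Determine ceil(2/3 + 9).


2/3 = 0.6667
0.6667 + 9 = 9.6667
ceil(9.6667) = 10

10


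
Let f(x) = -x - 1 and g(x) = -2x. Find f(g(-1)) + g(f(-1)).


f(g(-1)) = -3
g(f(-1)) = 0
Sum = -3

-3


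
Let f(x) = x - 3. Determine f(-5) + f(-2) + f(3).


f(-5) = -8
f(-2) = -5
f(3) = 0
Sum = -13

-13


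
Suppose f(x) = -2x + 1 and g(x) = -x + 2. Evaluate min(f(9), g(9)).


f(9) = -17
g(9) = -7
min = -17

-17


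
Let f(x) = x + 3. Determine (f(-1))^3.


f(-1) = 2
(2)^3 = 8

8


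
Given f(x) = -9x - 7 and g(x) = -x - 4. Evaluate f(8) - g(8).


f(8) = -79
g(8) = -12
Difference = -67

-67


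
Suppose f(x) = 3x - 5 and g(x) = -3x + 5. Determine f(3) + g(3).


0
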